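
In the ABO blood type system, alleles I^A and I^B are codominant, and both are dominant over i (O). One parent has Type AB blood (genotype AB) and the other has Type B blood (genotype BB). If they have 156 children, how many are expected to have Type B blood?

Cross: AB × BB
Possible offspring genotypes: 2 AB, 2 BB
Blood type counts: 2 Type AB, 2 Type B
Probability of Type B: 2/4 = 1/2
Expected count = 1/2 × 156 = 78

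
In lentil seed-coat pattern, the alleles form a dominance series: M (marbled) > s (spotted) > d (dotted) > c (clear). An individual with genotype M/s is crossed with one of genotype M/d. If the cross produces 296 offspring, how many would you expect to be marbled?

Cross: M/s × M/d
Allele dominance: M > s > d > c
Offspring genotypes: 1 M/M, 1 M/d, 1 M/s, 1 s/d
Phenotype counts: 3 marbled, 1 spotted
marbled: 3 out of 4 → fraction 3/4
Expected count = 3/4 × 296 = 222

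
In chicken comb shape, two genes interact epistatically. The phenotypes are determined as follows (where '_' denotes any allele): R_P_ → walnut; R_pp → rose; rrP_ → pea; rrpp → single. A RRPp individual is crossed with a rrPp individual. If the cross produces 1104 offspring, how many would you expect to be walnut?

Cross: RRPp × rrPp — consider each gene separately:
R gene: RR × rr → 4 Rr → 4 R_ (out of 4)
P gene: Pp × Pp → 1 PP, 2 Pp, 1 pp → 3 P_ : 1 pp (out of 4)
Genotype classes (out of 4 × 4 = 16): R_P_ = 4×3 = 12; R_pp = 4×1 = 4
Apply the phenotype rules: R_P_ (12) → walnut; R_pp (4) → rose
Phenotype counts (out of 16): 12 walnut, 4 rose
walnut: 12 out of 16 → fraction 3/4
Expected count = 3/4 × 1104 = 828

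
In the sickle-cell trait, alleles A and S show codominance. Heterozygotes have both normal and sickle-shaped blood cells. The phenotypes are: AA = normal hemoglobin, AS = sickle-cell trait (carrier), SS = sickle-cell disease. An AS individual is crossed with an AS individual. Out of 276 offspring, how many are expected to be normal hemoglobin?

Punnett square for AS × AS:
Offspring genotypes: 1 AA, 2 AS, 1 SS
Phenotype counts: 1 normal hemoglobin, 2 sickle-cell trait (carrier), 1 sickle-cell disease
normal hemoglobin: 1 out of 4 → fraction 1/4
Expected count = 1/4 × 276 = 69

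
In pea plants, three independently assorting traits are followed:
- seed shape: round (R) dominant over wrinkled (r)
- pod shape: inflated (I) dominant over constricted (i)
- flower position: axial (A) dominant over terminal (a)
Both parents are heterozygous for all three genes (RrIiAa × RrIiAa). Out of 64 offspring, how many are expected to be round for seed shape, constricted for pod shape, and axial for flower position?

Trihybrid cross: RrIiAa × RrIiAa
Each trait segregates independently with a 3:1 phenotypic ratio, so each gene contributes 3/4 (dominant) or 1/4 (recessive).
Target: round (seed shape), constricted (pod shape), axial (flower position)
Probability = product of independent per-trait probabilities
= 3/4 × 1/4 × 3/4 = 9/64
Expected count = 9/64 × 64 = 9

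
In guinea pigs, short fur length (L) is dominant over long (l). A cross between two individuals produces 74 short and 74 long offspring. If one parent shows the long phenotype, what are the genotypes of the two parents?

Observed offspring: 74 short, 74 long
The observed ratio simplifies to 1:1. One parent shows long, so its genotype must be ll. A 1:1 offspring split requires the other parent to be heterozygous (Ll).
Parent genotypes: ll × Ll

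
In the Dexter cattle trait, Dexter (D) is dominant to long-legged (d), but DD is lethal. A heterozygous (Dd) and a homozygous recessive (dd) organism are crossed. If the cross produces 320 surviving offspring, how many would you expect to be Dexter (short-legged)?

Cross: Dd × dd
Punnett square offspring (before lethality): 2 Dd, 2 dd
No DD offspring are produced in this cross.
Dexter (short-legged): 2 out of 4 → fraction 1/2
Expected count = 1/2 × 320 = 160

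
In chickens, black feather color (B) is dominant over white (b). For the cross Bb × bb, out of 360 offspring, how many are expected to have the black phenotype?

Punnett square for Bb × bb:
Offspring genotypes: 2 Bb, 2 bb
Total offspring: 4
Count with target: 2
Probability: 2/4 = 1/2
Expected count = 1/2 × 360 = 180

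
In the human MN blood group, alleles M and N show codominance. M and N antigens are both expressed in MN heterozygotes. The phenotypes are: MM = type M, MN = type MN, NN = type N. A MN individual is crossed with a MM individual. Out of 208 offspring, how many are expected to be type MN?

Punnett square for MN × MM:
Offspring genotypes: 2 MM, 2 MN
Phenotype counts: 2 type M, 2 type MN
type MN: 2 out of 4 → fraction 1/2
Expected count = 1/2 × 208 = 104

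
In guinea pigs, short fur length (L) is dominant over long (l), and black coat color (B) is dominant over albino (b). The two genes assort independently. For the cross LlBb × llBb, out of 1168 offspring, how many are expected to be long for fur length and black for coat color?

Dihybrid cross LlBb × llBb — consider each gene separately:
fur length: Ll × ll → 2 Ll, 2 ll → 2 L_ : 2 ll (out of 4)
coat color: Bb × Bb → 1 BB, 2 Bb, 1 bb → 3 B_ : 1 bb (out of 4)
Looking for: long (ll) and black (B_)
P(long) = 2/4, P(black) = 3/4
P(both) = 2/4 × 3/4 = 6/16 = 3/8
Expected count = 3/8 × 1168 = 438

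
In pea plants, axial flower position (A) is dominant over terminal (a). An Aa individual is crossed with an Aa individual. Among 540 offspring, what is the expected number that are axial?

Punnett square for Aa × Aa:
Offspring genotypes: 1 AA, 2 Aa, 1 aa
axial: 3, terminal: 1
axial: 3 out of 4 → fraction 3/4
Expected count = 3/4 × 540 = 405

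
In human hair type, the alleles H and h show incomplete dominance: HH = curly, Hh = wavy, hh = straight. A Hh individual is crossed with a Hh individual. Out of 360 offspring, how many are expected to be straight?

Punnett square for Hh × Hh:
Offspring genotypes: 1 HH, 2 Hh, 1 hh
Phenotype counts: 1 curly, 2 wavy, 1 straight
straight: 1 out of 4 → fraction 1/4
Expected count = 1/4 × 360 = 90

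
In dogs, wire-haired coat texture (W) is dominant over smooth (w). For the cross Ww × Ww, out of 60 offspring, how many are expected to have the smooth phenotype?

Punnett square for Ww × Ww:
Offspring genotypes: 1 WW, 2 Ww, 1 ww
Total offspring: 4
Count with target: 1
Probability: 1/4
Expected count = 1/4 × 60 = 15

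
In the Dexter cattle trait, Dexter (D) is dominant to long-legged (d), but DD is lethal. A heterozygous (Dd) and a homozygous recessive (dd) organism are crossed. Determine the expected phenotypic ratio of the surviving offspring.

Cross: Dd × dd
Punnett square offspring (before lethality): 2 Dd, 2 dd
No DD offspring are produced in this cross.
Ratio: 1 Dexter (short-legged) : 1 long-legged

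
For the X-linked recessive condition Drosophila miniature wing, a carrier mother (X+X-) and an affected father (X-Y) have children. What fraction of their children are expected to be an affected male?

Cross: X+X- × X-Y
Offspring: 1 X+X-, 1 X+Y, 1 X-X-, 1 X-Y
Probability of an affected male: 1/4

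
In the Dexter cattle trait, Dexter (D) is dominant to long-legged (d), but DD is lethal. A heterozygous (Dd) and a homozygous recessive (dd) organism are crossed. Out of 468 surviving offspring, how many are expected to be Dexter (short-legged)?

Cross: Dd × dd
Punnett square offspring (before lethality): 2 Dd, 2 dd
No DD offspring are produced in this cross.
Dexter (short-legged): 2 out of 4 → fraction 1/2
Expected count = 1/2 × 468 = 234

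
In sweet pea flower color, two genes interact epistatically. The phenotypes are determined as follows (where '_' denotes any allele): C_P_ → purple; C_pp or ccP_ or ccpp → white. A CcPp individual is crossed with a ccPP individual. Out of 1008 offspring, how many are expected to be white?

Cross: CcPp × ccPP — consider each gene separately:
C gene: Cc × cc → 2 Cc, 2 cc → 2 C_ : 2 cc (out of 4)
P gene: Pp × PP → 2 PP, 2 Pp → 4 P_ (out of 4)
Genotype classes (out of 4 × 4 = 16): C_P_ = 2×4 = 8; ccP_ = 2×4 = 8
Apply the phenotype rules: C_P_ (8) → purple; ccP_ (8) → white
Phenotype counts (out of 16): 8 purple, 8 white
white: 8 out of 16 → fraction 1/2
Expected count = 1/2 × 1008 = 504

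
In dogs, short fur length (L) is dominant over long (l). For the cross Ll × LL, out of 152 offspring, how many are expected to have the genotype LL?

Punnett square for Ll × LL:
Offspring genotypes: 2 LL, 2 Ll
Total offspring: 4
Count with target: 2
Probability: 2/4 = 1/2
Expected count = 1/2 × 152 = 76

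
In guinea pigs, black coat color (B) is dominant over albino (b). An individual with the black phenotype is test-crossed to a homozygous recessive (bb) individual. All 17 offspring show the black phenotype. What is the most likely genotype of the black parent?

Test cross: ? × bb
All offspring are black.
If the unknown parent were heterozygous (Bb), about half of 17 offspring would be albino; none are. The unknown parent is most likely homozygous dominant (BB).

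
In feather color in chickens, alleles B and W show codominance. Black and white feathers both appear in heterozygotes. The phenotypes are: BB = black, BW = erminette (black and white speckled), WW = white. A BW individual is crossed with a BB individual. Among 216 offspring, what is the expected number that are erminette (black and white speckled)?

Punnett square for BW × BB:
Offspring genotypes: 2 BB, 2 BW
Phenotype counts: 2 black, 2 erminette (black and white speckled)
erminette (black and white speckled): 2 out of 4 → fraction 1/2
Expected count = 1/2 × 216 = 108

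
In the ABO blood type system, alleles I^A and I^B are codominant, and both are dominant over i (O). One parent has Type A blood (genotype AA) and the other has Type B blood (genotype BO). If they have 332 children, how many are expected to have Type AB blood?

Cross: AA × BO
Possible offspring genotypes: 2 AB, 2 AO
Blood type counts: 2 Type AB, 2 Type A
Probability of Type AB: 2/4 = 1/2
Expected count = 1/2 × 332 = 166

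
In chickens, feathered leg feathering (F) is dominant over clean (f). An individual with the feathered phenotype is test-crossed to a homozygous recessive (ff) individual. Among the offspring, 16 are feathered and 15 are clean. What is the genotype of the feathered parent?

Test cross: ? × ff
Offspring: 16 feathered, 15 clean — approximately 1:1.
A 1:1 ratio in a test cross indicates the unknown parent is heterozygous (Ff).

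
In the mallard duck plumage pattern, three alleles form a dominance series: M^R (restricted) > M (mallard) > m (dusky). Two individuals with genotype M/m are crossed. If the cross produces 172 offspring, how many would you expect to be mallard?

Cross: M/m × M/m
Allele dominance: M^R > M > m
Offspring genotypes: 1 M/M, 2 M/m, 1 m/m
Phenotype counts: 3 mallard, 1 dusky
mallard: 3 out of 4 → fraction 3/4
Expected count = 3/4 × 172 = 129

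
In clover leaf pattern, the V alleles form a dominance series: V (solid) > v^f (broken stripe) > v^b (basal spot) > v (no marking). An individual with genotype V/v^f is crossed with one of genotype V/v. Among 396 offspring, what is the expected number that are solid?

Cross: V/v^f × V/v
Allele dominance: V > v^f > v^b > v
Offspring genotypes: 1 V/V, 1 V/v, 1 V/v^f, 1 v^f/v
Phenotype counts: 3 solid, 1 broken stripe
solid: 3 out of 4 → fraction 3/4
Expected count = 3/4 × 396 = 297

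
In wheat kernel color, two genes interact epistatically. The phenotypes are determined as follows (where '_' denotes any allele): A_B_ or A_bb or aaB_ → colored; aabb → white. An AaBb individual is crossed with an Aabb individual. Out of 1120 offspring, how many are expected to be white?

Cross: AaBb × Aabb — consider each gene separately:
A gene: Aa × Aa → 1 AA, 2 Aa, 1 aa → 3 A_ : 1 aa (out of 4)
B gene: Bb × bb → 2 Bb, 2 bb → 2 B_ : 2 bb (out of 4)
Genotype classes (out of 4 × 4 = 16): A_B_ = 3×2 = 6; A_bb = 3×2 = 6; aaB_ = 1×2 = 2; aabb = 1×2 = 2
Apply the phenotype rules: A_B_ (6) + A_bb (6) + aaB_ (2) → colored; aabb (2) → white
Phenotype counts (out of 16): 14 colored, 2 white
white: 2 out of 16 → fraction 1/8
Expected count = 1/8 × 1120 = 140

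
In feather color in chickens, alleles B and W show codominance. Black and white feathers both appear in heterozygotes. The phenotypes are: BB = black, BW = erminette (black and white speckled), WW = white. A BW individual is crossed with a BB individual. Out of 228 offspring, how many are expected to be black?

Punnett square for BW × BB:
Offspring genotypes: 2 BB, 2 BW
Phenotype counts: 2 black, 2 erminette (black and white speckled)
black: 2 out of 4 → fraction 1/2
Expected count = 1/2 × 228 = 114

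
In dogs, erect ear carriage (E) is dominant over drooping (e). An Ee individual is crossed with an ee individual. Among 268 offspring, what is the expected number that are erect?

Punnett square for Ee × ee:
Offspring genotypes: 2 Ee, 2 ee
erect: 2, drooping: 2
erect: 2 out of 4 → fraction 1/2
Expected count = 1/2 × 268 = 134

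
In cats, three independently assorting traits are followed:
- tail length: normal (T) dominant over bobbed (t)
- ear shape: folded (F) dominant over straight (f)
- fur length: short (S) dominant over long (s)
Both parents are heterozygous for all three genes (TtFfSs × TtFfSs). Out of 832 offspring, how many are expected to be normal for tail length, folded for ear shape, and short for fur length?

Trihybrid cross: TtFfSs × TtFfSs
Each trait segregates independently with a 3:1 phenotypic ratio, so each gene contributes 3/4 (dominant) or 1/4 (recessive).
Target: normal (tail length), folded (ear shape), short (fur length)
Probability = product of independent per-trait probabilities
= 3/4 × 3/4 × 3/4 = 27/64
Expected count = 27/64 × 832 = 351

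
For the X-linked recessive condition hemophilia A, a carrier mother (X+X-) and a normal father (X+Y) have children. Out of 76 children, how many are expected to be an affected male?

Cross: X+X- × X+Y
Offspring: 1 X+X+, 1 X+Y, 1 X+X-, 1 X-Y
Probability of an affected male: 1/4
Expected count = 1/4 × 76 = 19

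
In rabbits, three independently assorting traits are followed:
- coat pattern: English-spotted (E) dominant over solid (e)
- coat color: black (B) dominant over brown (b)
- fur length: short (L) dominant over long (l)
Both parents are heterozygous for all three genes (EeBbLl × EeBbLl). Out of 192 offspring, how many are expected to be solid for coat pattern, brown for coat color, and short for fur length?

Trihybrid cross: EeBbLl × EeBbLl
Each trait segregates independently with a 3:1 phenotypic ratio, so each gene contributes 3/4 (dominant) or 1/4 (recessive).
Target: solid (coat pattern), brown (coat color), short (fur length)
Probability = product of independent per-trait probabilities
= 1/4 × 1/4 × 3/4 = 3/64
Expected count = 3/64 × 192 = 9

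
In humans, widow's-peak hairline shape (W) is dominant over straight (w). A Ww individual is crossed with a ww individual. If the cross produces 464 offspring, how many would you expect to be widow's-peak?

Punnett square for Ww × ww:
Offspring genotypes: 2 Ww, 2 ww
widow's-peak: 2, straight: 2
widow's-peak: 2 out of 4 → fraction 1/2
Expected count = 1/2 × 464 = 232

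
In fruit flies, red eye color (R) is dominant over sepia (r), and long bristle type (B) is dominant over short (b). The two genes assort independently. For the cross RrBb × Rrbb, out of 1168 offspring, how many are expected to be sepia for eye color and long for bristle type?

Dihybrid cross RrBb × Rrbb — consider each gene separately:
eye color: Rr × Rr → 1 RR, 2 Rr, 1 rr → 3 R_ : 1 rr (out of 4)
bristle type: Bb × bb → 2 Bb, 2 bb → 2 B_ : 2 bb (out of 4)
Looking for: sepia (rr) and long (B_)
P(sepia) = 1/4, P(long) = 2/4
P(both) = 1/4 × 2/4 = 2/16 = 1/8
Expected count = 1/8 × 1168 = 146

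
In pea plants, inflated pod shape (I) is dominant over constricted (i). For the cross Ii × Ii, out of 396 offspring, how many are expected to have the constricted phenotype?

Punnett square for Ii × Ii:
Offspring genotypes: 1 II, 2 Ii, 1 ii
Total offspring: 4
Count with target: 1
Probability: 1/4
Expected count = 1/4 × 396 = 99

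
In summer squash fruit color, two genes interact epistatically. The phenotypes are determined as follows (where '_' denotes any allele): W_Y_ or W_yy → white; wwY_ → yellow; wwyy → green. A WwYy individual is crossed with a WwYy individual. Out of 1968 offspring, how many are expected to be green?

Cross: WwYy × WwYy — consider each gene separately:
W gene: Ww × Ww → 1 WW, 2 Ww, 1 ww → 3 W_ : 1 ww (out of 4)
Y gene: Yy × Yy → 1 YY, 2 Yy, 1 yy → 3 Y_ : 1 yy (out of 4)
Genotype classes (out of 4 × 4 = 16): W_Y_ = 3×3 = 9; W_yy = 3×1 = 3; wwY_ = 1×3 = 3; wwyy = 1×1 = 1
Apply the phenotype rules: W_Y_ (9) + W_yy (3) → white; wwY_ (3) → yellow; wwyy (1) → green
Phenotype counts (out of 16): 12 white, 3 yellow, 1 green
green: 1 out of 16 → fraction 1/16
Expected count = 1/16 × 1968 = 123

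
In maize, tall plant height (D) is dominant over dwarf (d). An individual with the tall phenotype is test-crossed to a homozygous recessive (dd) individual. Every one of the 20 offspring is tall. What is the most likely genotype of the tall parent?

Test cross: ? × dd
All offspring are tall.
If the unknown parent were heterozygous (Dd), about half of 20 offspring would be dwarf; none are. The unknown parent is most likely homozygous dominant (DD).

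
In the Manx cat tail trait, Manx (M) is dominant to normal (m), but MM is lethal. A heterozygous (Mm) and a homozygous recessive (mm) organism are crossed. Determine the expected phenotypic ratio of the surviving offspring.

Cross: Mm × mm
Punnett square offspring (before lethality): 2 Mm, 2 mm
No MM offspring are produced in this cross.
Ratio: 1 Manx (tailless) : 1 normal-tailed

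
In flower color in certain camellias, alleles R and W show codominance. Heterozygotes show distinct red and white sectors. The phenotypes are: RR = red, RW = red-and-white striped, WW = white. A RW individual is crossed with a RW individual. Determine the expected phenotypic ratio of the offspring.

Punnett square for RW × RW:
Offspring genotypes: 1 RR, 2 RW, 1 WW
Phenotype counts: 1 red, 2 red-and-white striped, 1 white
Ratio: 1 red : 2 red-and-white striped : 1 white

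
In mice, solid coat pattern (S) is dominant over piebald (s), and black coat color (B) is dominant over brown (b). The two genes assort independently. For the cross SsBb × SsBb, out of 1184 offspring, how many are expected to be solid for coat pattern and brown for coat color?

Dihybrid cross SsBb × SsBb — consider each gene separately:
coat pattern: Ss × Ss → 1 SS, 2 Ss, 1 ss → 3 S_ : 1 ss (out of 4)
coat color: Bb × Bb → 1 BB, 2 Bb, 1 bb → 3 B_ : 1 bb (out of 4)
Looking for: solid (S_) and brown (bb)
P(solid) = 3/4, P(brown) = 1/4
P(both) = 3/4 × 1/4 = 3/16
Expected count = 3/16 × 1184 = 222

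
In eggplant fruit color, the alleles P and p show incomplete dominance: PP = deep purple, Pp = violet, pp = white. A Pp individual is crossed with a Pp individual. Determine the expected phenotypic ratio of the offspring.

Punnett square for Pp × Pp:
Offspring genotypes: 1 PP, 2 Pp, 1 pp
Phenotype counts: 1 deep purple, 2 violet, 1 white
Ratio: 1 deep purple : 2 violet : 1 white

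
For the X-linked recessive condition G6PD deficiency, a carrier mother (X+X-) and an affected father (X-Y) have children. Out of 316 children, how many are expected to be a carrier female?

Cross: X+X- × X-Y
Offspring: 1 X+X-, 1 X+Y, 1 X-X-, 1 X-Y
Probability of a carrier female: 1/4
Expected count = 1/4 × 316 = 79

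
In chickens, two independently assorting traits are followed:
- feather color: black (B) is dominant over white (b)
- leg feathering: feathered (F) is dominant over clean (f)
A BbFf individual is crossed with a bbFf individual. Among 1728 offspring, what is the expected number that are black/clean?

Dihybrid cross BbFf × bbFf — consider each gene separately:
feather color: Bb × bb → 2 Bb, 2 bb → 2 B_ : 2 bb (out of 4)
leg feathering: Ff × Ff → 1 FF, 2 Ff, 1 ff → 3 F_ : 1 ff (out of 4)
Combine (counts out of 4 × 4 = 16): black/feathered (B_F_) = 2×3 = 6; black/clean (B_ff) = 2×1 = 2; white/feathered (bbF_) = 2×3 = 6; white/clean (bbff) = 2×1 = 2
Phenotype counts (out of 16): 6 black/feathered, 2 black/clean, 6 white/feathered, 2 white/clean
black/clean: 2 out of 16 → fraction 1/8
Expected count = 1/8 × 1728 = 216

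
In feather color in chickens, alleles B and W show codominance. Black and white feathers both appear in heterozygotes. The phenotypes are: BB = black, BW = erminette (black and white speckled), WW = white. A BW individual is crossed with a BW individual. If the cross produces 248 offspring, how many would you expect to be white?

Punnett square for BW × BW:
Offspring genotypes: 1 BB, 2 BW, 1 WW
Phenotype counts: 1 black, 2 erminette (black and white speckled), 1 white
white: 1 out of 4 → fraction 1/4
Expected count = 1/4 × 248 = 62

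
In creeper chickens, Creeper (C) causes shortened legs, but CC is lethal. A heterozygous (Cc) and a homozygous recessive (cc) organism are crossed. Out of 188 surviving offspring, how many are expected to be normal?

Cross: Cc × cc
Punnett square offspring (before lethality): 2 Cc, 2 cc
No CC offspring are produced in this cross.
normal: 2 out of 4 → fraction 1/2
Expected count = 1/2 × 188 = 94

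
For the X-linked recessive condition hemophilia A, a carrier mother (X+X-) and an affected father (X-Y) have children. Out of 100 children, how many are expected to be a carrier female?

Cross: X+X- × X-Y
Offspring: 1 X+X-, 1 X+Y, 1 X-X-, 1 X-Y
Probability of a carrier female: 1/4
Expected count = 1/4 × 100 = 25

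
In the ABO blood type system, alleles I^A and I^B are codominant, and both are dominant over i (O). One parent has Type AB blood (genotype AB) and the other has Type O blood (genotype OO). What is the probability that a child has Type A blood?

Cross: AB × OO
Possible offspring genotypes: 2 AO, 2 BO
Blood type counts: 2 Type A, 2 Type B
Probability of Type A: 2/4 = 1/2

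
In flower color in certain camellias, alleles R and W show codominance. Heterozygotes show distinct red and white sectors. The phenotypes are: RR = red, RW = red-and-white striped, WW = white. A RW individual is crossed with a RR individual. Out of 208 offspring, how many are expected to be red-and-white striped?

Punnett square for RW × RR:
Offspring genotypes: 2 RR, 2 RW
Phenotype counts: 2 red, 2 red-and-white striped
red-and-white striped: 2 out of 4 → fraction 1/2
Expected count = 1/2 × 208 = 104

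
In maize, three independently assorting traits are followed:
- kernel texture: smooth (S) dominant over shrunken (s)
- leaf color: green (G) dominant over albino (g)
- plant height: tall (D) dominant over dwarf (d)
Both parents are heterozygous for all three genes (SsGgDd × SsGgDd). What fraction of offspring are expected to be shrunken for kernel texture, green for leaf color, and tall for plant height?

Trihybrid cross: SsGgDd × SsGgDd
Each trait segregates independently with a 3:1 phenotypic ratio, so each gene contributes 3/4 (dominant) or 1/4 (recessive).
Target: shrunken (kernel texture), green (leaf color), tall (plant height)
Probability = product of independent per-trait probabilities
= 1/4 × 3/4 × 3/4 = 9/64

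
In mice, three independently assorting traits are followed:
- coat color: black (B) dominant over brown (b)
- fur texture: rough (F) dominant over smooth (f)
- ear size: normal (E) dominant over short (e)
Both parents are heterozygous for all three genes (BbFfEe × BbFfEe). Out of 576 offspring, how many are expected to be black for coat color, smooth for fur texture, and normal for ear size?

Trihybrid cross: BbFfEe × BbFfEe
Each trait segregates independently with a 3:1 phenotypic ratio, so each gene contributes 3/4 (dominant) or 1/4 (recessive).
Target: black (coat color), smooth (fur texture), normal (ear size)
Probability = product of independent per-trait probabilities
= 3/4 × 1/4 × 3/4 = 9/64
Expected count = 9/64 × 576 = 81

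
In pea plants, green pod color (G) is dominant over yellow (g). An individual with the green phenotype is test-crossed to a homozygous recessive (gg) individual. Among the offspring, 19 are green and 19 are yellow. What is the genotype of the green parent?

Test cross: ? × gg
Offspring: 19 green, 19 yellow — approximately 1:1.
A 1:1 ratio in a test cross indicates the unknown parent is heterozygous (Gg).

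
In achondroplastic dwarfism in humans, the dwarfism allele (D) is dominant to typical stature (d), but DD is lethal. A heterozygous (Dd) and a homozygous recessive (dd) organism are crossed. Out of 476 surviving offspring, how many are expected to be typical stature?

Cross: Dd × dd
Punnett square offspring (before lethality): 2 Dd, 2 dd
No DD offspring are produced in this cross.
typical stature: 2 out of 4 → fraction 1/2
Expected count = 1/2 × 476 = 238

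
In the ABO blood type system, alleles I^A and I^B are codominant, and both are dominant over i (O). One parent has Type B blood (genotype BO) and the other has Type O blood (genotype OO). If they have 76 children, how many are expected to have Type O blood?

Cross: BO × OO
Possible offspring genotypes: 2 BO, 2 OO
Blood type counts: 2 Type B, 2 Type O
Probability of Type O: 2/4 = 1/2
Expected count = 1/2 × 76 = 38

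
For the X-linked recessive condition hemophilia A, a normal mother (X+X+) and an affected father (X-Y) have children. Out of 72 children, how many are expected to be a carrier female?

Cross: X+X+ × X-Y
Offspring: 2 X+X-, 2 X+Y
Probability of a carrier female: 2/4 = 1/2
Expected count = 1/2 × 72 = 36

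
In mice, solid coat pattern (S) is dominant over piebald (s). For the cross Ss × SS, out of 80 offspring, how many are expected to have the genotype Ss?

Punnett square for Ss × SS:
Offspring genotypes: 2 SS, 2 Ss
Total offspring: 4
Count with target: 2
Probability: 2/4 = 1/2
Expected count = 1/2 × 80 = 40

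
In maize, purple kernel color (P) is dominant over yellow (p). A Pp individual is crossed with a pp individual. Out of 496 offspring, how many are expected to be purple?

Punnett square for Pp × pp:
Offspring genotypes: 2 Pp, 2 pp
purple: 2, yellow: 2
purple: 2 out of 4 → fraction 1/2
Expected count = 1/2 × 496 = 248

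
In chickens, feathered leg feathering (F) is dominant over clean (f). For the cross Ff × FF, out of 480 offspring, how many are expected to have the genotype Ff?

Punnett square for Ff × FF:
Offspring genotypes: 2 FF, 2 Ff
Total offspring: 4
Count with target: 2
Probability: 2/4 = 1/2
Expected count = 1/2 × 480 = 240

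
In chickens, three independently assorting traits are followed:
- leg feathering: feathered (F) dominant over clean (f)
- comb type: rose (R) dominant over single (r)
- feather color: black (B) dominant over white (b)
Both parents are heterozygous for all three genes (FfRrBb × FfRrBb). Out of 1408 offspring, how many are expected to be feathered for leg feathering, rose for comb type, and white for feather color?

Trihybrid cross: FfRrBb × FfRrBb
Each trait segregates independently with a 3:1 phenotypic ratio, so each gene contributes 3/4 (dominant) or 1/4 (recessive).
Target: feathered (leg feathering), rose (comb type), white (feather color)
Probability = product of independent per-trait probabilities
= 3/4 × 3/4 × 1/4 = 9/64
Expected count = 9/64 × 1408 = 198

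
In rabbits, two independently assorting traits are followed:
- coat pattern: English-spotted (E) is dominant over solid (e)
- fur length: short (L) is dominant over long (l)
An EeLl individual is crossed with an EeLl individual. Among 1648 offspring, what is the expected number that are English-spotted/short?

Dihybrid cross EeLl × EeLl — consider each gene separately:
coat pattern: Ee × Ee → 1 EE, 2 Ee, 1 ee → 3 E_ : 1 ee (out of 4)
fur length: Ll × Ll → 1 LL, 2 Ll, 1 ll → 3 L_ : 1 ll (out of 4)
Combine (counts out of 4 × 4 = 16): English-spotted/short (E_L_) = 3×3 = 9; English-spotted/long (E_ll) = 3×1 = 3; solid/short (eeL_) = 1×3 = 3; solid/long (eell) = 1×1 = 1
Phenotype counts (out of 16): 9 English-spotted/short, 3 English-spotted/long, 3 solid/short, 1 solid/long
English-spotted/short: 9 out of 16 → fraction 9/16
Expected count = 9/16 × 1648 = 927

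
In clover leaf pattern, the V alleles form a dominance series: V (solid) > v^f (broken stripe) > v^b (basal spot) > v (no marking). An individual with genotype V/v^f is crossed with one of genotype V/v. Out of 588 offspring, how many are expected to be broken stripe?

Cross: V/v^f × V/v
Allele dominance: V > v^f > v^b > v
Offspring genotypes: 1 V/V, 1 V/v, 1 V/v^f, 1 v^f/v
Phenotype counts: 3 solid, 1 broken stripe
broken stripe: 1 out of 4 → fraction 1/4
Expected count = 1/4 × 588 = 147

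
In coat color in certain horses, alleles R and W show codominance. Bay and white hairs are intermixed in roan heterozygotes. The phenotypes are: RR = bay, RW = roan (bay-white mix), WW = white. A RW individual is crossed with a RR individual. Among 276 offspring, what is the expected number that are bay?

Punnett square for RW × RR:
Offspring genotypes: 2 RR, 2 RW
Phenotype counts: 2 bay, 2 roan (bay-white mix)
bay: 2 out of 4 → fraction 1/2
Expected count = 1/2 × 276 = 138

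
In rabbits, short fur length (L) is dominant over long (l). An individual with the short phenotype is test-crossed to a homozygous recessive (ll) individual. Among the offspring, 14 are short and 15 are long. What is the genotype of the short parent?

Test cross: ? × ll
Offspring: 14 short, 15 long — approximately 1:1.
A 1:1 ratio in a test cross indicates the unknown parent is heterozygous (Ll).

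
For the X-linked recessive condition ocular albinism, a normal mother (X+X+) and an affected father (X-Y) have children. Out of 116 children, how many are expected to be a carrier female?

Cross: X+X+ × X-Y
Offspring: 2 X+X-, 2 X+Y
Probability of a carrier female: 2/4 = 1/2
Expected count = 1/2 × 116 = 58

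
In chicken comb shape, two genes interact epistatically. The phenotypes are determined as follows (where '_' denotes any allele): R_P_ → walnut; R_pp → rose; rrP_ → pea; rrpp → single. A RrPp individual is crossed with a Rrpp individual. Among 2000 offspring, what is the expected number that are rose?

Cross: RrPp × Rrpp — consider each gene separately:
R gene: Rr × Rr → 1 RR, 2 Rr, 1 rr → 3 R_ : 1 rr (out of 4)
P gene: Pp × pp → 2 Pp, 2 pp → 2 P_ : 2 pp (out of 4)
Genotype classes (out of 4 × 4 = 16): R_P_ = 3×2 = 6; R_pp = 3×2 = 6; rrP_ = 1×2 = 2; rrpp = 1×2 = 2
Apply the phenotype rules: R_P_ (6) → walnut; R_pp (6) → rose; rrP_ (2) → pea; rrpp (2) → single
Phenotype counts (out of 16): 6 walnut, 6 rose, 2 pea, 2 single
rose: 6 out of 16 → fraction 3/8
Expected count = 3/8 × 2000 = 750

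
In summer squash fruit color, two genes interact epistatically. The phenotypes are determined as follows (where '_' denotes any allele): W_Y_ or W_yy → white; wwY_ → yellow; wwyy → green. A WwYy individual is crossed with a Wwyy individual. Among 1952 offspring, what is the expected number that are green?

Cross: WwYy × Wwyy — consider each gene separately:
W gene: Ww × Ww → 1 WW, 2 Ww, 1 ww → 3 W_ : 1 ww (out of 4)
Y gene: Yy × yy → 2 Yy, 2 yy → 2 Y_ : 2 yy (out of 4)
Genotype classes (out of 4 × 4 = 16): W_Y_ = 3×2 = 6; W_yy = 3×2 = 6; wwY_ = 1×2 = 2; wwyy = 1×2 = 2
Apply the phenotype rules: W_Y_ (6) + W_yy (6) → white; wwY_ (2) → yellow; wwyy (2) → green
Phenotype counts (out of 16): 12 white, 2 yellow, 2 green
green: 2 out of 16 → fraction 1/8
Expected count = 1/8 × 1952 = 244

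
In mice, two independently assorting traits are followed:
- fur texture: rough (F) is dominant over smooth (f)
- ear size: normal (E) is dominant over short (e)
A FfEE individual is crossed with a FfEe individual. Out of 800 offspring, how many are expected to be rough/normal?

Dihybrid cross FfEE × FfEe — consider each gene separately:
fur texture: Ff × Ff → 1 FF, 2 Ff, 1 ff → 3 F_ : 1 ff (out of 4)
ear size: EE × Ee → 2 EE, 2 Ee → 4 E_ (out of 4)
Combine (counts out of 4 × 4 = 16): rough/normal (F_E_) = 3×4 = 12; smooth/normal (ffE_) = 1×4 = 4
Phenotype counts (out of 16): 12 rough/normal, 4 smooth/normal
rough/normal: 12 out of 16 → fraction 3/4
Expected count = 3/4 × 800 = 600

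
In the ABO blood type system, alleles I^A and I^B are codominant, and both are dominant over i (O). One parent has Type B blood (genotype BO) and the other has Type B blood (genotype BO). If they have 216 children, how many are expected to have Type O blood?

Cross: BO × BO
Possible offspring genotypes: 1 BB, 2 BO, 1 OO
Blood type counts: 3 Type B, 1 Type O
Probability of Type O: 1/4
Expected count = 1/4 × 216 = 54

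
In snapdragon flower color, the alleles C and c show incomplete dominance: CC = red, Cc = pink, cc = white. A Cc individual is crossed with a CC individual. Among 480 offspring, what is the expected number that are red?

Punnett square for Cc × CC:
Offspring genotypes: 2 CC, 2 Cc
Phenotype counts: 2 red, 2 pink
red: 2 out of 4 → fraction 1/2
Expected count = 1/2 × 480 = 240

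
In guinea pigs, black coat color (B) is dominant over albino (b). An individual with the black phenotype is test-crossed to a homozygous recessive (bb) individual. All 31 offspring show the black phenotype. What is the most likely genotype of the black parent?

Test cross: ? × bb
All offspring are black.
If the unknown parent were heterozygous (Bb), about half of 31 offspring would be albino; none are. The unknown parent is most likely homozygous dominant (BB).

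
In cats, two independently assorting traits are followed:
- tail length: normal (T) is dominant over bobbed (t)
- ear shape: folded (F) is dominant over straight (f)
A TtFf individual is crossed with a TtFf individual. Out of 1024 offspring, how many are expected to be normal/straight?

Dihybrid cross TtFf × TtFf — consider each gene separately:
tail length: Tt × Tt → 1 TT, 2 Tt, 1 tt → 3 T_ : 1 tt (out of 4)
ear shape: Ff × Ff → 1 FF, 2 Ff, 1 ff → 3 F_ : 1 ff (out of 4)
Combine (counts out of 4 × 4 = 16): normal/folded (T_F_) = 3×3 = 9; normal/straight (T_ff) = 3×1 = 3; bobbed/folded (ttF_) = 1×3 = 3; bobbed/straight (ttff) = 1×1 = 1
Phenotype counts (out of 16): 9 normal/folded, 3 normal/straight, 3 bobbed/folded, 1 bobbed/straight
normal/straight: 3 out of 16 → fraction 3/16
Expected count = 3/16 × 1024 = 192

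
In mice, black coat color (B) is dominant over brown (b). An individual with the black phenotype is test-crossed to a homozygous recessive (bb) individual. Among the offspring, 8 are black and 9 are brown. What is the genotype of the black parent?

Test cross: ? × bb
Offspring: 8 black, 9 brown — approximately 1:1.
A 1:1 ratio in a test cross indicates the unknown parent is heterozygous (Bb).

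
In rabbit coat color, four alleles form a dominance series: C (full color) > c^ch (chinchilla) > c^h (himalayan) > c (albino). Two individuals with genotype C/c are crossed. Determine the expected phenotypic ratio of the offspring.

Cross: C/c × C/c
Allele dominance: C > c^ch > c^h > c
Offspring genotypes: 1 C/C, 2 C/c, 1 c/c
Phenotype counts: 3 full color, 1 albino
Ratio: 3 full color : 1 albino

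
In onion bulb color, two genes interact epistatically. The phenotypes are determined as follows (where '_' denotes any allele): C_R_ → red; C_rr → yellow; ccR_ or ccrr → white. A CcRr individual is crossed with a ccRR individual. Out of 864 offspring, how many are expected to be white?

Cross: CcRr × ccRR — consider each gene separately:
C gene: Cc × cc → 2 Cc, 2 cc → 2 C_ : 2 cc (out of 4)
R gene: Rr × RR → 2 RR, 2 Rr → 4 R_ (out of 4)
Genotype classes (out of 4 × 4 = 16): C_R_ = 2×4 = 8; ccR_ = 2×4 = 8
Apply the phenotype rules: C_R_ (8) → red; ccR_ (8) → white
Phenotype counts (out of 16): 8 red, 8 white
white: 8 out of 16 → fraction 1/2
Expected count = 1/2 × 864 = 432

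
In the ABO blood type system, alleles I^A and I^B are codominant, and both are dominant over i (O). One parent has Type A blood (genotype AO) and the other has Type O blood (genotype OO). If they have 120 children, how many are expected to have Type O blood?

Cross: AO × OO
Possible offspring genotypes: 2 AO, 2 OO
Blood type counts: 2 Type A, 2 Type O
Probability of Type O: 2/4 = 1/2
Expected count = 1/2 × 120 = 60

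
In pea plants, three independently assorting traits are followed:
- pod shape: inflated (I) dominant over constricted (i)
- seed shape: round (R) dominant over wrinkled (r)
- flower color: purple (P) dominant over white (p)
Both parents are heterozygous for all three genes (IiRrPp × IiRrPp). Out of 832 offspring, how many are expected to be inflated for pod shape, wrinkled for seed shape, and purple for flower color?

Trihybrid cross: IiRrPp × IiRrPp
Each trait segregates independently with a 3:1 phenotypic ratio, so each gene contributes 3/4 (dominant) or 1/4 (recessive).
Target: inflated (pod shape), wrinkled (seed shape), purple (flower color)
Probability = product of independent per-trait probabilities
= 3/4 × 1/4 × 3/4 = 9/64
Expected count = 9/64 × 832 = 117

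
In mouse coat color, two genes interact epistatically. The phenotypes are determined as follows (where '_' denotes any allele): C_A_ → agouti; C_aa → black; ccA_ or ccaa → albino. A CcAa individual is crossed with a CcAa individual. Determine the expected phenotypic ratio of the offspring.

Cross: CcAa × CcAa — consider each gene separately:
C gene: Cc × Cc → 1 CC, 2 Cc, 1 cc → 3 C_ : 1 cc (out of 4)
A gene: Aa × Aa → 1 AA, 2 Aa, 1 aa → 3 A_ : 1 aa (out of 4)
Genotype classes (out of 4 × 4 = 16): C_A_ = 3×3 = 9; C_aa = 3×1 = 3; ccA_ = 1×3 = 3; ccaa = 1×1 = 1
Apply the phenotype rules: C_A_ (9) → agouti; C_aa (3) → black; ccA_ (3) + ccaa (1) → albino
Phenotype counts (out of 16): 9 agouti, 3 black, 4 albino
Ratio: 9 agouti : 3 black : 4 albino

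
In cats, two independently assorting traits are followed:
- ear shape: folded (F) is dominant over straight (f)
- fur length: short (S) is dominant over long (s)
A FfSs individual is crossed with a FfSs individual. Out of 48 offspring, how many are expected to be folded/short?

Dihybrid cross FfSs × FfSs — consider each gene separately:
ear shape: Ff × Ff → 1 FF, 2 Ff, 1 ff → 3 F_ : 1 ff (out of 4)
fur length: Ss × Ss → 1 SS, 2 Ss, 1 ss → 3 S_ : 1 ss (out of 4)
Combine (counts out of 4 × 4 = 16): folded/short (F_S_) = 3×3 = 9; folded/long (F_ss) = 3×1 = 3; straight/short (ffS_) = 1×3 = 3; straight/long (ffss) = 1×1 = 1
Phenotype counts (out of 16): 9 folded/short, 3 folded/long, 3 straight/short, 1 straight/long
folded/short: 9 out of 16 → fraction 9/16
Expected count = 9/16 × 48 = 27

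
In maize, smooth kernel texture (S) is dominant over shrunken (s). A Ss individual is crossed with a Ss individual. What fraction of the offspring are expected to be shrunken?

Punnett square for Ss × Ss:
Offspring genotypes: 1 SS, 2 Ss, 1 ss
smooth: 3, shrunken: 1
shrunken: 1 out of 4
Probability: 1/4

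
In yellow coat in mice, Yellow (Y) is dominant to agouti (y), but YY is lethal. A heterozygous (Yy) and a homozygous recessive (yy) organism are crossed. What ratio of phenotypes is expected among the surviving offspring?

Cross: Yy × yy
Punnett square offspring (before lethality): 2 Yy, 2 yy
No YY offspring are produced in this cross.
Ratio: 1 yellow : 1 agouti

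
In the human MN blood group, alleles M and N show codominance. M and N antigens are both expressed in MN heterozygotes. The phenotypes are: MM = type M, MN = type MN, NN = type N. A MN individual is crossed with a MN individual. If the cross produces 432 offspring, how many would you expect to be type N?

Punnett square for MN × MN:
Offspring genotypes: 1 MM, 2 MN, 1 NN
Phenotype counts: 1 type M, 2 type MN, 1 type N
type N: 1 out of 4 → fraction 1/4
Expected count = 1/4 × 432 = 108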